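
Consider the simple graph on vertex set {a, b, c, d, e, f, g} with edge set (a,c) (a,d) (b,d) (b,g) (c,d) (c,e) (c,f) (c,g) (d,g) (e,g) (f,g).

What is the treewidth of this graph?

A width-2 tree decomposition is:
Bags: B1 = {c, d, g}  B2 = {c, f, g}  B3 = {a, c, d}  B4 = {c, e, g}  B5 = {b, d, g}
Tree: B1–B2, B1–B3, B2–B4, B1–B5
Every bag has size at most 3, so the width is 3 − 1 = 2 and tw(G) ≤ 2. Conversely, {c, d, g} is a clique of size 3, and the vertices of any clique must share a bag in every tree decomposition; so some bag has ≥ 3 vertices and tw(G) ≥ 2. The upper and lower bounds meet at 2, so that is the treewidth.

2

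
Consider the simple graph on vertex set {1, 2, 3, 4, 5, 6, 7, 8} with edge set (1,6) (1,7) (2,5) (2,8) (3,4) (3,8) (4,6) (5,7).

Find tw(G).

A width-2 tree decomposition is:
Bags: B1 = {2, 5, 8}  B2 = {3, 5, 8}  B3 = {3, 4, 5}  B4 = {4, 5, 6}  B5 = {1, 5, 6}  B6 = {1, 5, 7}
Tree: B1–B2, B2–B3, B3–B4, B4–B5, B5–B6
Every bag has size at most 3, so the width is 3 − 1 = 2 and tw(G) ≤ 2. Since 5–2–8–3–4–6–1–7–5 is a cycle in G, G is not acyclic. Forests are exactly the graphs of treewidth ≤ 1, so tw(G) ≥ 2. Therefore the treewidth is 2.

2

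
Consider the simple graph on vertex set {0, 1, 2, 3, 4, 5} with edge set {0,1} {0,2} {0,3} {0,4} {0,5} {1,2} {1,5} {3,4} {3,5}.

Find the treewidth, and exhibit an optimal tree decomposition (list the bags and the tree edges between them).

The largest bag has 3 vertices, giving width 2; this decomposition certifies tw(G) ≤ 2. Conversely, {0, 1, 2} is a clique of size 3, and the vertices of any clique must share a bag in every tree decomposition; so some bag has ≥ 3 vertices and tw(G) ≥ 2. Therefore the treewidth is 2.

Treewidth 2.
Bags: B1 = {0, 1, 2}  B2 = {0, 1, 5}  B3 = {0, 3, 5}  B4 = {0, 3, 4}
Tree: B1–B2, B2–B3, B3–B4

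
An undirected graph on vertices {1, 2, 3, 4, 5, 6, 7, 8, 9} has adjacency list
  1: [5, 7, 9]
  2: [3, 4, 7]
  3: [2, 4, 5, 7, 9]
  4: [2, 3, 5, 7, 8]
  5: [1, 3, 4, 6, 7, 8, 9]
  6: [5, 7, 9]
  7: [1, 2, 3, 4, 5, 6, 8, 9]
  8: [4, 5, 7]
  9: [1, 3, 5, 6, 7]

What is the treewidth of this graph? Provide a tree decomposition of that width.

Every bag has size at most 4, so the width is 4 − 1 = 3 and tw(G) ≤ 3. For the lower bound, the 4 vertices {2, 3, 4, 7} are pairwise adjacent, and any tree decomposition puts a clique entirely inside one bag — forcing width ≥ 3. Therefore the treewidth is 3.

Treewidth 3.
One optimal decomposition is:
Bags: B1 = {3, 5, 7, 9}  B2 = {5, 6, 7, 9}  B3 = {1, 5, 7, 9}  B4 = {3, 4, 5, 7}  B5 = {2, 3, 4, 7}  B6 = {4, 5, 7, 8}
Tree: B1–B2, B1–B3, B1–B4, B4–B5, B4–B6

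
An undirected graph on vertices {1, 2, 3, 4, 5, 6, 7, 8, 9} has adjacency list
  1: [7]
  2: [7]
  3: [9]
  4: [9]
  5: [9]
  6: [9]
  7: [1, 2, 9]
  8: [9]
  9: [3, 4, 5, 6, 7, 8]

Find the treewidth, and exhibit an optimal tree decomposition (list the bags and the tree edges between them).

Treewidth 1.
One such decomposition:
Bags: B1 = {8, 9}  B2 = {4, 9}  B3 = {6, 9}  B4 = {5, 9}  B5 = {3, 9}  B6 = {7, 9}  B7 = {2, 7}  B8 = {1, 7}
Tree: B1–B2, B2–B3, B2–B4, B3–B5, B1–B6, B6–B7, B7–B8

The largest bag has 2 vertices, giving width 1; this decomposition certifies tw(G) ≤ 1. Since G has at least one edge (e.g. 8–9), it is not an edgeless graph, so tw(G) ≥ 1. Combining the bounds, tw(G) = 1.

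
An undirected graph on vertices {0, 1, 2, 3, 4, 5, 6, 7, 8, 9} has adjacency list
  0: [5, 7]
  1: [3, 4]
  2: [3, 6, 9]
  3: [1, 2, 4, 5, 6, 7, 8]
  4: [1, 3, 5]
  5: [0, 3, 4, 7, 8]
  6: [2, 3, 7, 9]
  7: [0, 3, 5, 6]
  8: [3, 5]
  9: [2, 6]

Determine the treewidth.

A width-2 tree decomposition is:
Bags: B1 = {3, 5, 7}  B2 = {3, 6, 7}  B3 = {3, 4, 5}  B4 = {2, 3, 6}  B5 = {2, 6, 9}  B6 = {1, 3, 4}  B7 = {3, 5, 8}  B8 = {0, 5, 7}
Tree: B1–B2, B1–B3, B2–B4, B4–B5, B3–B6, B3–B7, B1–B8
The largest bag has 3 vertices, giving width 2; this decomposition certifies tw(G) ≤ 2. For the lower bound, the 3 vertices {0, 5, 7} are pairwise adjacent, and any tree decomposition puts a clique entirely inside one bag — forcing width ≥ 2. The upper and lower bounds meet at 2, so that is the treewidth.

2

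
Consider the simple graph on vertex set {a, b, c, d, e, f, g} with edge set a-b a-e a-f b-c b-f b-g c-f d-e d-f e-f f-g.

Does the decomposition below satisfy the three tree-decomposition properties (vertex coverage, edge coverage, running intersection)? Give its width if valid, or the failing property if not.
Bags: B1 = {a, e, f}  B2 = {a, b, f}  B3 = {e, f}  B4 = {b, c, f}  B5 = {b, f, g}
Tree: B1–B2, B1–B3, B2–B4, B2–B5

A tree decomposition must satisfy three properties: every vertex lies in some bag; for every edge, both endpoints lie together in some bag; and for every vertex, the bags containing it form a connected subtree. Here vertex d appears in no bag, so the decomposition is invalid.

No — vertex d appears in no bag.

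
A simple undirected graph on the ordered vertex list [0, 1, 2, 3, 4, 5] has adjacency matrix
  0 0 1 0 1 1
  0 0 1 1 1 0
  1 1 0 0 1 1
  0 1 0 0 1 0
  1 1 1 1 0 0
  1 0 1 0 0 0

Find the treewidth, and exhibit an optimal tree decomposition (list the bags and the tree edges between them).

Treewidth 2.
One such decomposition:
Bags: B1 = {0, 2, 5}  B2 = {0, 2, 4}  B3 = {1, 2, 4}  B4 = {1, 3, 4}
Tree: B1–B2, B2–B3, B3–B4

Each bag holds 3 vertices, so the decomposition has width 2, which upper-bounds the treewidth. For the lower bound, the 3 vertices {0, 2, 4} are pairwise adjacent, and any tree decomposition puts a clique entirely inside one bag — forcing width ≥ 2. Hence tw(G) = 2 exactly.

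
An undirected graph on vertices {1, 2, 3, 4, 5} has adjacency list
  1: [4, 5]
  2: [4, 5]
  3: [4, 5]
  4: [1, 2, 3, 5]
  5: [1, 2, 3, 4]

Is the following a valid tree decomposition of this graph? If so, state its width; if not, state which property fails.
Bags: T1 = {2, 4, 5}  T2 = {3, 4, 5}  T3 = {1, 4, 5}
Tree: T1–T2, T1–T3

Yes; width 2.

Vertex coverage: the bags together contain {1, 2, 3, 4, 5}, the full vertex set. Edge coverage: each edge of G has both endpoints in at least one bag. Running intersection: for every vertex, the bags containing it form a connected subtree. All three properties hold, so this is a valid tree decomposition of width max|bag| − 1 = 2, and hence tw(G) ≤ 2.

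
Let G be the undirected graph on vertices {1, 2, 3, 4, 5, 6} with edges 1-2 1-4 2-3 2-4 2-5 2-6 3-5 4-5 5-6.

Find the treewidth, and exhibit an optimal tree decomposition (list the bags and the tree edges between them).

The largest bag has 3 vertices, giving width 2; this decomposition certifies tw(G) ≤ 2. On the other hand G contains the 3-clique {1, 2, 4}. A clique must lie in a single bag of any decomposition, so no decomposition can have width below 2. The upper and lower bounds meet at 2, so that is the treewidth.

Treewidth 2.
One such decomposition:
Bags: B1 = {2, 3, 5}  B2 = {2, 4, 5}  B3 = {1, 2, 4}  B4 = {2, 5, 6}
Tree: B1–B2, B2–B3, B1–B4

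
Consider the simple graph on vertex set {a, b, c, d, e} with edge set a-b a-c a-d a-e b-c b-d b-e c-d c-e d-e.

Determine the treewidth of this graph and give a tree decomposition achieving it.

A single bag containing all 5 vertices is trivially a valid decomposition of width 4. Conversely, {a, b, c, d, e} is a clique of size 5, and the vertices of any clique must share a bag in every tree decomposition; so some bag has ≥ 5 vertices and tw(G) ≥ 4. Combining the bounds, tw(G) = 4.

Treewidth 4.
Bags: B1 = {a, b, c, d, e}
Tree: (single bag)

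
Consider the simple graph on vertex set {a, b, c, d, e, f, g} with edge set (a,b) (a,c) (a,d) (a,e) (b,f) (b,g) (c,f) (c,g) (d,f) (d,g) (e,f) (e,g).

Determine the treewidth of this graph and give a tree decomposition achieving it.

Each bag holds 4 vertices, so the decomposition has width 3, which upper-bounds the treewidth. For the lower bound: the 4 vertex sets {a,c}, {e,g}, {f}, {b} are disjoint, each induces a connected subgraph, and every pair is joined by at least one edge of G. Contracting each set to a single vertex therefore yields K_{4} as a minor, and since treewidth is minor-monotone, tw(G) ≥ tw(K_{4}) = 3. The upper and lower bounds meet at 3, so that is the treewidth.

Treewidth 3.
One optimal decomposition is:
Bags: B1 = {a, c, f, g}  B2 = {a, e, f, g}  B3 = {a, b, f, g}  B4 = {a, d, f, g}
Tree: B1–B2, B2–B3, B3–B4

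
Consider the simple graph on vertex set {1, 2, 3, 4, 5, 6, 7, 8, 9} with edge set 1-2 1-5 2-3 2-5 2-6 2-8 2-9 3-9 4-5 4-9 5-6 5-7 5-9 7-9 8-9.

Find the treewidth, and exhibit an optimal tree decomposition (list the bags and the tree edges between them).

Each bag holds 3 vertices, so the decomposition has width 2, which upper-bounds the treewidth. Conversely, {2, 8, 9} is a clique of size 3, and the vertices of any clique must share a bag in every tree decomposition; so some bag has ≥ 3 vertices and tw(G) ≥ 2. Therefore the treewidth is 2.

Treewidth 2.
One such decomposition:
Bags: B1 = {2, 5, 6}  B2 = {2, 5, 9}  B3 = {5, 7, 9}  B4 = {1, 2, 5}  B5 = {2, 3, 9}  B6 = {2, 8, 9}  B7 = {4, 5, 9}
Tree: B1–B2, B2–B3, B1–B4, B2–B5, B2–B6, B2–B7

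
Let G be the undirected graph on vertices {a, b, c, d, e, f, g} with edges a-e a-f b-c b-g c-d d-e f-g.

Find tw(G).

2

A width-2 tree decomposition is:
Bags: B1 = {b, c, d}  B2 = {b, d, e}  B3 = {a, b, e}  B4 = {a, b, f}  B5 = {b, f, g}
Tree: B1–B2, B2–B3, B3–B4, B4–B5
Every bag has size at most 3, so the width is 3 − 1 = 2 and tw(G) ≤ 2. The edges b–c–d–e–a–f–g–b form a cycle, so G is not a tree and its treewidth is at least 2. Therefore the treewidth is 2.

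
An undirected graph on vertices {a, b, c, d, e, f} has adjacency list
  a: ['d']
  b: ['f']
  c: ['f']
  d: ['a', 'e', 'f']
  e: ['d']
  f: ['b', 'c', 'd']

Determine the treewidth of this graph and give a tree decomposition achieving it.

Each bag holds 2 vertices, so the decomposition has width 1, which upper-bounds the treewidth. Any graph with an edge has treewidth ≥ 1, and G has the edge f–c. Combining the bounds, tw(G) = 1.

Treewidth 1.
Bags: B1 = {c, f}  B2 = {d, f}  B3 = {a, d}  B4 = {b, f}  B5 = {d, e}
Tree: B1–B2, B2–B3, B2–B4, B2–B5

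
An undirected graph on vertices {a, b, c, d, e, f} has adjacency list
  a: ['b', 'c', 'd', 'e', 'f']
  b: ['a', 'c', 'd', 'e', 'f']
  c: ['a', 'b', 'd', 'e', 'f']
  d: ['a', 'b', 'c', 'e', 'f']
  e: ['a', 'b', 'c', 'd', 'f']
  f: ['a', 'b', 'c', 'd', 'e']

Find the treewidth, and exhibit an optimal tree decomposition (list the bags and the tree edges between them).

With just one bag of size 6, the width is 6 − 1 = 5, so tw(G) ≤ 5. Conversely, {a, b, c, d, e, f} is a clique of size 6, and the vertices of any clique must share a bag in every tree decomposition; so some bag has ≥ 6 vertices and tw(G) ≥ 5. Hence tw(G) = 5 exactly.

Treewidth 5.
One optimal decomposition is:
Bags: B1 = {a, b, c, d, e, f}
Tree: (single bag)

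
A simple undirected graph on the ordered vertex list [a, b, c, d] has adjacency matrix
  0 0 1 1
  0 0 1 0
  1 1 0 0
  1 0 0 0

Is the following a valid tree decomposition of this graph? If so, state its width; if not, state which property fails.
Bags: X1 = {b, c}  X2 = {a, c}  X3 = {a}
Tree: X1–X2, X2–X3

No — vertex d appears in no bag.

A tree decomposition must satisfy three properties: every vertex lies in some bag; for every edge, both endpoints lie together in some bag; and for every vertex, the bags containing it form a connected subtree. Here vertex d appears in no bag, so the decomposition is invalid.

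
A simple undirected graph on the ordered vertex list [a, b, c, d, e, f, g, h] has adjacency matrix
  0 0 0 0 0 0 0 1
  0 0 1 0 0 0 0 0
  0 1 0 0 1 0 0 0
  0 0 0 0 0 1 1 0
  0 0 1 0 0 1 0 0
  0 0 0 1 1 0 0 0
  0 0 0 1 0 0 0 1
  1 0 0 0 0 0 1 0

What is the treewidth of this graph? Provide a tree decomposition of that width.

Treewidth 1.
One optimal decomposition is:
Bags: B1 = {a, h}  B2 = {g, h}  B3 = {d, g}  B4 = {d, f}  B5 = {e, f}  B6 = {c, e}  B7 = {b, c}
Tree: B1–B2, B2–B3, B3–B4, B4–B5, B5–B6, B6–B7

Each bag holds 2 vertices, so the decomposition has width 1, which upper-bounds the treewidth. Since G has at least one edge (e.g. a–h), it is not an edgeless graph, so tw(G) ≥ 1. Combining the bounds, tw(G) = 1.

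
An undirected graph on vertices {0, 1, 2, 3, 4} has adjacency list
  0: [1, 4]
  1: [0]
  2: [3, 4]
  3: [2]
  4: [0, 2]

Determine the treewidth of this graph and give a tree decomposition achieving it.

Treewidth 1.
One optimal decomposition is:
Bags: B1 = {2, 3}  B2 = {2, 4}  B3 = {0, 4}  B4 = {0, 1}
Tree: B1–B2, B2–B3, B3–B4

Every bag has size at most 2, so the width is 2 − 1 = 1 and tw(G) ≤ 1. Since G has at least one edge (e.g. 3–2), it is not an edgeless graph, so tw(G) ≥ 1. Hence tw(G) = 1 exactly.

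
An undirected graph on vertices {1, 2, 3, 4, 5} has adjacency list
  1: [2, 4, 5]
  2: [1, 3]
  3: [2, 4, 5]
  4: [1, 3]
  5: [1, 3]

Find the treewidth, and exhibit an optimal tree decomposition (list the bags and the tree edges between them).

The largest bag has 3 vertices, giving width 2; this decomposition certifies tw(G) ≤ 2. Since 4–1–2–3–4 is a cycle in G, G is not acyclic. Forests are exactly the graphs of treewidth ≤ 1, so tw(G) ≥ 2. Therefore the treewidth is 2.

Treewidth 2.
Bags: B1 = {1, 3, 4}  B2 = {1, 2, 3}  B3 = {1, 3, 5}
Tree: B1–B2, B2–B3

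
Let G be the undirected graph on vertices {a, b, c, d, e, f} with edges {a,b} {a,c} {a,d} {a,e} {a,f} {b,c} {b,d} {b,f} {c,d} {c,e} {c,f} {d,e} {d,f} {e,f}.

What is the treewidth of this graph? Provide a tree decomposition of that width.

Treewidth 4.
Bags: B1 = {a, b, c, d, f}  B2 = {a, c, d, e, f}
Tree: B1–B2

Each bag holds 5 vertices, so the decomposition has width 4, which upper-bounds the treewidth. On the other hand G contains the 5-clique {a, c, d, e, f}. A clique must lie in a single bag of any decomposition, so no decomposition can have width below 4. Therefore the treewidth is 4.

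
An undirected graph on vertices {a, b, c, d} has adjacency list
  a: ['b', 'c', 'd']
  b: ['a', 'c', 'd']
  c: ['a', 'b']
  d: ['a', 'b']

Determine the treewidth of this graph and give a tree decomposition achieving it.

Treewidth 2.
One optimal decomposition is:
Bags: B1 = {a, b, d}  B2 = {a, b, c}
Tree: B1–B2

Each bag holds 3 vertices, so the decomposition has width 2, which upper-bounds the treewidth. On the other hand G contains the 3-clique {a, b, d}. A clique must lie in a single bag of any decomposition, so no decomposition can have width below 2. Therefore the treewidth is 2.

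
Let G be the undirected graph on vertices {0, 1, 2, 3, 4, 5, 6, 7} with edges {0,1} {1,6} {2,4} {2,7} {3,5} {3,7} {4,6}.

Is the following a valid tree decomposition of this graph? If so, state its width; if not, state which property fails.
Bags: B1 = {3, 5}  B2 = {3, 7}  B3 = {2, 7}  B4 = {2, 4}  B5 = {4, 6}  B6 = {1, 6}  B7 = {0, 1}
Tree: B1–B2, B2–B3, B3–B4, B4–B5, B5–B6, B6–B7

Yes; width 1.

Vertex coverage: the bags together contain {0, 1, 2, 3, 4, 5, 6, 7}, the full vertex set. Edge coverage: each edge of G has both endpoints in at least one bag. Running intersection: for every vertex, the bags containing it form a connected subtree. All three properties hold, so this is a valid tree decomposition of width max|bag| − 1 = 1, and hence tw(G) ≤ 1.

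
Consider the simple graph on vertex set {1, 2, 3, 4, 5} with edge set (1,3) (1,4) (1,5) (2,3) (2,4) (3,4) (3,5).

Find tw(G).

A width-2 tree decomposition is:
Bags: B1 = {2, 3, 4}  B2 = {1, 3, 4}  B3 = {1, 3, 5}
Tree: B1–B2, B2–B3
Each bag holds 3 vertices, so the decomposition has width 2, which upper-bounds the treewidth. On the other hand G contains the 3-clique {1, 3, 4}. A clique must lie in a single bag of any decomposition, so no decomposition can have width below 2. The upper and lower bounds meet at 2, so that is the treewidth.

2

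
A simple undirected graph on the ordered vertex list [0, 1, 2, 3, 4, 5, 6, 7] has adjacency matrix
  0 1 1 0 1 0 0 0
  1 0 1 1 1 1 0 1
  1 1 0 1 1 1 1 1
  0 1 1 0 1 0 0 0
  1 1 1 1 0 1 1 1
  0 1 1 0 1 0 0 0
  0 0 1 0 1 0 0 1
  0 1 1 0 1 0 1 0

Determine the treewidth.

A width-3 tree decomposition is:
Bags: B1 = {1, 2, 3, 4}  B2 = {1, 2, 4, 5}  B3 = {1, 2, 4, 7}  B4 = {0, 1, 2, 4}  B5 = {2, 4, 6, 7}
Tree: B1–B2, B1–B3, B3–B4, B3–B5
Each bag holds 4 vertices, so the decomposition has width 3, which upper-bounds the treewidth. For the lower bound, the 4 vertices {0, 1, 2, 4} are pairwise adjacent, and any tree decomposition puts a clique entirely inside one bag — forcing width ≥ 3. Hence tw(G) = 3 exactly.

3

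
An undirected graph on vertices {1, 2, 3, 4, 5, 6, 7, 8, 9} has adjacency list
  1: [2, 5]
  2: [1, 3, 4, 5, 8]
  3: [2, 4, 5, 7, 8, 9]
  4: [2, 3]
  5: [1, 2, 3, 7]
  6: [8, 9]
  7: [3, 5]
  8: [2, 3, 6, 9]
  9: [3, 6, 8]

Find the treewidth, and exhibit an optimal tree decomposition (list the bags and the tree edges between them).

Treewidth 2.
One optimal decomposition is:
Bags: B1 = {2, 3, 5}  B2 = {2, 3, 8}  B3 = {3, 8, 9}  B4 = {6, 8, 9}  B5 = {2, 3, 4}  B6 = {1, 2, 5}  B7 = {3, 5, 7}
Tree: B1–B2, B2–B3, B3–B4, B2–B5, B1–B6, B1–B7

Every bag has size at most 3, so the width is 3 − 1 = 2 and tw(G) ≤ 2. For the lower bound, the 3 vertices {1, 2, 5} are pairwise adjacent, and any tree decomposition puts a clique entirely inside one bag — forcing width ≥ 2. The upper and lower bounds meet at 2, so that is the treewidth.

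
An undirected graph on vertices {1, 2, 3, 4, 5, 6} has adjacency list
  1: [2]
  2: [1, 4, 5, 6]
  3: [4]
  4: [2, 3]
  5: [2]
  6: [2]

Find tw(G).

A width-1 tree decomposition is:
Bags: B1 = {2, 6}  B2 = {1, 2}  B3 = {2, 4}  B4 = {2, 5}  B5 = {3, 4}
Tree: B1–B2, B1–B3, B2–B4, B3–B5
The largest bag has 2 vertices, giving width 1; this decomposition certifies tw(G) ≤ 1. G has an edge, so its treewidth is at least 1. Hence tw(G) = 1 exactly.

1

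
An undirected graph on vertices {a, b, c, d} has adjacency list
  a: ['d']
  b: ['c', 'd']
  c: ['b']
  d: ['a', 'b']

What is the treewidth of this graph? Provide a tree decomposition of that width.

Treewidth 1.
One such decomposition:
Bags: B1 = {b, c}  B2 = {b, d}  B3 = {a, d}
Tree: B1–B2, B2–B3

Each bag holds 2 vertices, so the decomposition has width 1, which upper-bounds the treewidth. Since G has at least one edge (e.g. c–b), it is not an edgeless graph, so tw(G) ≥ 1. Therefore the treewidth is 1.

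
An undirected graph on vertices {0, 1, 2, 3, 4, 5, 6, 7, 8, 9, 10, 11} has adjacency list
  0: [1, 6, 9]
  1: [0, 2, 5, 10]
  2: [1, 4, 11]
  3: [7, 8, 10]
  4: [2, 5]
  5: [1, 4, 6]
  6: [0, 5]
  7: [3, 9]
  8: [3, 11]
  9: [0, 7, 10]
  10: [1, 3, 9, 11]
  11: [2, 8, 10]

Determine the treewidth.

A width-3 tree decomposition is:
Bags: B1 = {3, 7, 8, 11}  B2 = {3, 7, 10, 11}  B3 = {7, 9, 10, 11}  B4 = {2, 9, 10, 11}  B5 = {1, 2, 9, 10}  B6 = {0, 1, 2, 9}  B7 = {0, 1, 2, 4}  B8 = {0, 1, 4, 5}  B9 = {0, 4, 5, 6}
Tree: B1–B2, B2–B3, B3–B4, B4–B5, B5–B6, B6–B7, B7–B8, B8–B9
Every bag has size at most 4, so the width is 4 − 1 = 3 and tw(G) ≤ 3. For the lower bound: the 4 vertex sets {3,7,8}, {11}, {10}, {0,1,2,9} are disjoint, each induces a connected subgraph, and every pair is joined by at least one edge of G. Contracting each set to a single vertex therefore yields K_{4} as a minor, and since treewidth is minor-monotone, tw(G) ≥ tw(K_{4}) = 3. Therefore the treewidth is 3.

3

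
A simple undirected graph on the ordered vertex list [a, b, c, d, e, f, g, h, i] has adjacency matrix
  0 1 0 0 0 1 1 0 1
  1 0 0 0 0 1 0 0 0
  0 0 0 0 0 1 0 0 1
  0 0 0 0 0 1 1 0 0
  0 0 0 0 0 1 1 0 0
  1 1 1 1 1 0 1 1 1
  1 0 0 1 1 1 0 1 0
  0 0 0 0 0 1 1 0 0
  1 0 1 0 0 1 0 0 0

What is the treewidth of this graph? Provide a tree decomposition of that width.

Treewidth 2.
Bags: B1 = {a, f, g}  B2 = {a, f, i}  B3 = {c, f, i}  B4 = {f, g, h}  B5 = {d, f, g}  B6 = {a, b, f}  B7 = {e, f, g}
Tree: B1–B2, B2–B3, B1–B4, B4–B5, B1–B6, B4–B7

Each bag holds 3 vertices, so the decomposition has width 2, which upper-bounds the treewidth. On the other hand G contains the 3-clique {d, f, g}. A clique must lie in a single bag of any decomposition, so no decomposition can have width below 2. Combining the bounds, tw(G) = 2.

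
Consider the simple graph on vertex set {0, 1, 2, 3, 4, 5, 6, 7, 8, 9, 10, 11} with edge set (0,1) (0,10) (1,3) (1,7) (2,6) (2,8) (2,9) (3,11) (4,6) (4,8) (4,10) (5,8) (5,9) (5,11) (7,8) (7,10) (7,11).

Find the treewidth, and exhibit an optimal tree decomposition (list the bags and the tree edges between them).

Treewidth 3.
One such decomposition:
Bags: B1 = {2, 5, 6, 9}  B2 = {2, 5, 6, 8}  B3 = {4, 5, 6, 8}  B4 = {4, 5, 8, 11}  B5 = {4, 7, 8, 11}  B6 = {4, 7, 10, 11}  B7 = {3, 7, 10, 11}  B8 = {1, 3, 7, 10}  B9 = {0, 1, 3, 10}
Tree: B1–B2, B2–B3, B3–B4, B4–B5, B5–B6, B6–B7, B7–B8, B8–B9

Every bag has size at most 4, so the width is 4 − 1 = 3 and tw(G) ≤ 3. For the lower bound: the 4 vertex sets {2,6,9}, {5}, {8}, {4,7,10,11} are disjoint, each induces a connected subgraph, and every pair is joined by at least one edge of G. Contracting each set to a single vertex therefore yields K_{4} as a minor, and since treewidth is minor-monotone, tw(G) ≥ tw(K_{4}) = 3. The upper and lower bounds meet at 3, so that is the treewidth.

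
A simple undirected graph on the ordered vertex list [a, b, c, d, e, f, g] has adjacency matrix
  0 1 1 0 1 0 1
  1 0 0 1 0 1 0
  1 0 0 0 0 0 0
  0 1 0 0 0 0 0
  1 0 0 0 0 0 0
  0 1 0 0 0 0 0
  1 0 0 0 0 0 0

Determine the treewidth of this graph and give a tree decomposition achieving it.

Treewidth 1.
One such decomposition:
Bags: B1 = {a, b}  B2 = {a, g}  B3 = {b, d}  B4 = {b, f}  B5 = {a, c}  B6 = {a, e}
Tree: B1–B2, B1–B3, B1–B4, B1–B5, B5–B6

Each bag holds 2 vertices, so the decomposition has width 1, which upper-bounds the treewidth. G has an edge, so its treewidth is at least 1. Combining the bounds, tw(G) = 1.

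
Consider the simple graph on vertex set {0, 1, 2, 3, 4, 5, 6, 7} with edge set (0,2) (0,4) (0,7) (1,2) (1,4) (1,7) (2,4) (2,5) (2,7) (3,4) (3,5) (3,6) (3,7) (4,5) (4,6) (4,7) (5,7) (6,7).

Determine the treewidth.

A width-3 tree decomposition is:
Bags: B1 = {3, 4, 5, 7}  B2 = {2, 4, 5, 7}  B3 = {0, 2, 4, 7}  B4 = {3, 4, 6, 7}  B5 = {1, 2, 4, 7}
Tree: B1–B2, B2–B3, B1–B4, B2–B5
Every bag has size at most 4, so the width is 4 − 1 = 3 and tw(G) ≤ 3. For the lower bound, the 4 vertices {0, 2, 4, 7} are pairwise adjacent, and any tree decomposition puts a clique entirely inside one bag — forcing width ≥ 3. Combining the bounds, tw(G) = 3.

3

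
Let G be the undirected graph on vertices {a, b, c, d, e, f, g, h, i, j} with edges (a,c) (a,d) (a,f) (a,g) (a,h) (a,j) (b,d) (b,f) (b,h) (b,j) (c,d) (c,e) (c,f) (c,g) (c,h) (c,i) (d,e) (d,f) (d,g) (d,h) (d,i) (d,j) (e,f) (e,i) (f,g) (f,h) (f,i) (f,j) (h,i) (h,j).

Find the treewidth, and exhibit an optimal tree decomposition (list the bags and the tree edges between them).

The largest bag has 5 vertices, giving width 4; this decomposition certifies tw(G) ≤ 4. For the lower bound, the 5 vertices {a, c, d, f, g} are pairwise adjacent, and any tree decomposition puts a clique entirely inside one bag — forcing width ≥ 4. The upper and lower bounds meet at 4, so that is the treewidth.

Treewidth 4.
One optimal decomposition is:
Bags: B1 = {a, c, d, f, h}  B2 = {a, c, d, f, g}  B3 = {a, d, f, h, j}  B4 = {c, d, f, h, i}  B5 = {c, d, e, f, i}  B6 = {b, d, f, h, j}
Tree: B1–B2, B1–B3, B1–B4, B4–B5, B3–B6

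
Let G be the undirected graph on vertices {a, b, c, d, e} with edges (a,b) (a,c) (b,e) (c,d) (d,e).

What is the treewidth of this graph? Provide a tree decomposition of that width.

Treewidth 2.
One optimal decomposition is:
Bags: B1 = {a, b, c}  B2 = {b, c, e}  B3 = {c, d, e}
Tree: B1–B2, B2–B3

Every bag has size at most 3, so the width is 3 − 1 = 2 and tw(G) ≤ 2. The edges c–a–b–e–d–c form a cycle, so G is not a tree and its treewidth is at least 2. Combining the bounds, tw(G) = 2.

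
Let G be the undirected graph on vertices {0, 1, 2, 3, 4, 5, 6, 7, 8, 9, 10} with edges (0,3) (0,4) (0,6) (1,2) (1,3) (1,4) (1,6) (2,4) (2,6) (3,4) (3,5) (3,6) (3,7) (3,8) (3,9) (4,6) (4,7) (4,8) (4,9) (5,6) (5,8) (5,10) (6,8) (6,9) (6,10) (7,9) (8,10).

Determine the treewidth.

3

A width-3 tree decomposition is:
Bags: B1 = {3, 4, 6, 9}  B2 = {0, 3, 4, 6}  B3 = {1, 3, 4, 6}  B4 = {1, 2, 4, 6}  B5 = {3, 4, 6, 8}  B6 = {3, 4, 7, 9}  B7 = {3, 5, 6, 8}  B8 = {5, 6, 8, 10}
Tree: B1–B2, B2–B3, B3–B4, B3–B5, B1–B6, B5–B7, B7–B8
Each bag holds 4 vertices, so the decomposition has width 3, which upper-bounds the treewidth. Conversely, {5, 6, 8, 10} is a clique of size 4, and the vertices of any clique must share a bag in every tree decomposition; so some bag has ≥ 4 vertices and tw(G) ≥ 3. The upper and lower bounds meet at 3, so that is the treewidth.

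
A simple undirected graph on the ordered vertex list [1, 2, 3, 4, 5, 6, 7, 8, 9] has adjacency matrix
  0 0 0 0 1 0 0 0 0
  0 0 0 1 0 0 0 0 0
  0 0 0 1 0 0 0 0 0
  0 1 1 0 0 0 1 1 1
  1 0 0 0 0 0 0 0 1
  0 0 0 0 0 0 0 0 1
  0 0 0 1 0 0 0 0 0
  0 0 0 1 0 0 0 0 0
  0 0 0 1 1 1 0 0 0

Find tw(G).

A width-1 tree decomposition is:
Bags: B1 = {2, 4}  B2 = {4, 9}  B3 = {4, 8}  B4 = {4, 7}  B5 = {5, 9}  B6 = {6, 9}  B7 = {1, 5}  B8 = {3, 4}
Tree: B1–B2, B2–B3, B1–B4, B2–B5, B5–B6, B5–B7, B1–B8
Each bag holds 2 vertices, so the decomposition has width 1, which upper-bounds the treewidth. Any graph with an edge has treewidth ≥ 1, and G has the edge 4–2. Hence tw(G) = 1 exactly.

1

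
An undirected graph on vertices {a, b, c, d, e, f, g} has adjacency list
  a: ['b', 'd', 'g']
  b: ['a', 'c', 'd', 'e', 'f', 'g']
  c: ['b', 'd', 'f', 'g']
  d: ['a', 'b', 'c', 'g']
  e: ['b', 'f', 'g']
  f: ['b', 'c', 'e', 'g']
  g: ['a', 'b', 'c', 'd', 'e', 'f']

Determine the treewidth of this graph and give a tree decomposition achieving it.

Treewidth 3.
One such decomposition:
Bags: B1 = {b, c, f, g}  B2 = {b, c, d, g}  B3 = {a, b, d, g}  B4 = {b, e, f, g}
Tree: B1–B2, B2–B3, B1–B4

Each bag holds 4 vertices, so the decomposition has width 3, which upper-bounds the treewidth. For the lower bound, the 4 vertices {b, c, d, g} are pairwise adjacent, and any tree decomposition puts a clique entirely inside one bag — forcing width ≥ 3. The upper and lower bounds meet at 3, so that is the treewidth.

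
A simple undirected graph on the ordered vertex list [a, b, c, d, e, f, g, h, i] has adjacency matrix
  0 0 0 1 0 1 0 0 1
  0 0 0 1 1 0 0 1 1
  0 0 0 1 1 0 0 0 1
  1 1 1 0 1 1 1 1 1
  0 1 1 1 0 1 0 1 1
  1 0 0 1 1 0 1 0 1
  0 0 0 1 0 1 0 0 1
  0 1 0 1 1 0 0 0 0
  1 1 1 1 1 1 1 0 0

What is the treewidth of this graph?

A width-3 tree decomposition is:
Bags: B1 = {c, d, e, i}  B2 = {d, e, f, i}  B3 = {d, f, g, i}  B4 = {b, d, e, i}  B5 = {b, d, e, h}  B6 = {a, d, f, i}
Tree: B1–B2, B2–B3, B1–B4, B4–B5, B2–B6
Every bag has size at most 4, so the width is 4 − 1 = 3 and tw(G) ≤ 3. For the lower bound, the 4 vertices {b, d, e, h} are pairwise adjacent, and any tree decomposition puts a clique entirely inside one bag — forcing width ≥ 3. The upper and lower bounds meet at 3, so that is the treewidth.

3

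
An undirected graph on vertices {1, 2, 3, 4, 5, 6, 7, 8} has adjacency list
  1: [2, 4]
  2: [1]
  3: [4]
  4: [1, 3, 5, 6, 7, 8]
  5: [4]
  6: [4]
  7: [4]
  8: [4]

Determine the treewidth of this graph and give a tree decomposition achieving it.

Treewidth 1.
Bags: B1 = {4, 8}  B2 = {3, 4}  B3 = {1, 4}  B4 = {4, 7}  B5 = {4, 6}  B6 = {1, 2}  B7 = {4, 5}
Tree: B1–B2, B1–B3, B1–B4, B3–B5, B3–B6, B5–B7

Each bag holds 2 vertices, so the decomposition has width 1, which upper-bounds the treewidth. Since G has at least one edge (e.g. 8–4), it is not an edgeless graph, so tw(G) ≥ 1. The upper and lower bounds meet at 1, so that is the treewidth.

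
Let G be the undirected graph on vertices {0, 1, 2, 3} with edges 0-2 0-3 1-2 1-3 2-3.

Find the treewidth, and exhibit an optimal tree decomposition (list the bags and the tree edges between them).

Treewidth 2.
Bags: B1 = {1, 2, 3}  B2 = {0, 2, 3}
Tree: B1–B2

Each bag holds 3 vertices, so the decomposition has width 2, which upper-bounds the treewidth. On the other hand G contains the 3-clique {0, 2, 3}. A clique must lie in a single bag of any decomposition, so no decomposition can have width below 2. Combining the bounds, tw(G) = 2.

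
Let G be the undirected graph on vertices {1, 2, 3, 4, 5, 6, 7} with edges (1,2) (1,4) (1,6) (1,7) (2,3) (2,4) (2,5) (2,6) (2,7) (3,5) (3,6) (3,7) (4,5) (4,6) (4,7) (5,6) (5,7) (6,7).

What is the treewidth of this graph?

4

A width-4 tree decomposition is:
Bags: B1 = {2, 4, 5, 6, 7}  B2 = {1, 2, 4, 6, 7}  B3 = {2, 3, 5, 6, 7}
Tree: B1–B2, B1–B3
The largest bag has 5 vertices, giving width 4; this decomposition certifies tw(G) ≤ 4. On the other hand G contains the 5-clique {2, 3, 5, 6, 7}. A clique must lie in a single bag of any decomposition, so no decomposition can have width below 4. Hence tw(G) = 4 exactly.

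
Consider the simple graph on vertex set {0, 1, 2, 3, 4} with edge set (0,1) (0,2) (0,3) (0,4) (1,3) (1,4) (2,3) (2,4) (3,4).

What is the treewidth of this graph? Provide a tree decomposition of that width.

Treewidth 3.
One such decomposition:
Bags: B1 = {0, 2, 3, 4}  B2 = {0, 1, 3, 4}
Tree: B1–B2

Each bag holds 4 vertices, so the decomposition has width 3, which upper-bounds the treewidth. Conversely, {0, 1, 3, 4} is a clique of size 4, and the vertices of any clique must share a bag in every tree decomposition; so some bag has ≥ 4 vertices and tw(G) ≥ 3. The upper and lower bounds meet at 3, so that is the treewidth.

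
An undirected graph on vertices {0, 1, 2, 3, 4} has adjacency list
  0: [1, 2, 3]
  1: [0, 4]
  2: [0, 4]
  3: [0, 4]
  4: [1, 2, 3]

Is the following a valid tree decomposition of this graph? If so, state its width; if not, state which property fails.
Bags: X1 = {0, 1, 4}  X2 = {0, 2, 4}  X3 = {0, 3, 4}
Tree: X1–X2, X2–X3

Every vertex of G appears in some bag (union = {0, 1, 2, 3, 4}); every edge is covered by a bag; and for each vertex v the set of bags containing v is connected in the bag tree. The decomposition is therefore valid. The largest bag has 3 vertices, so the width is 2.

Yes; width 2.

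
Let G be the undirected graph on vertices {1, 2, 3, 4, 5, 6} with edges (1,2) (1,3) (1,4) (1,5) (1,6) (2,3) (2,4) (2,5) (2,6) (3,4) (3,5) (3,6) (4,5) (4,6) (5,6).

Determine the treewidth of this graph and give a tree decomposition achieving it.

Treewidth 5.
One such decomposition:
Bags: B1 = {1, 2, 3, 4, 5, 6}
Tree: (single bag)

With just one bag of size 6, the width is 6 − 1 = 5, so tw(G) ≤ 5. For the lower bound, the 6 vertices {1, 2, 3, 4, 5, 6} are pairwise adjacent, and any tree decomposition puts a clique entirely inside one bag — forcing width ≥ 5. Hence tw(G) = 5 exactly.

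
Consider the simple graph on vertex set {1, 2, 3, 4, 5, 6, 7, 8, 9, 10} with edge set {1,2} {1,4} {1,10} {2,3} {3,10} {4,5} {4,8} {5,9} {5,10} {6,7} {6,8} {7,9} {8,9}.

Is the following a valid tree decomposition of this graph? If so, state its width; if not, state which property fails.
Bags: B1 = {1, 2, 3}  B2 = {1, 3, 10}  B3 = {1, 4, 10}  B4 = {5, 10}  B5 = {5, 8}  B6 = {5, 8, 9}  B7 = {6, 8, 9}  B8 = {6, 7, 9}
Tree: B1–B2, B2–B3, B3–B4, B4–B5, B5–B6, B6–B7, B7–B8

No — edge (4,5) lies in no bag.

A tree decomposition must satisfy three properties: every vertex lies in some bag; for every edge, both endpoints lie together in some bag; and for every vertex, the bags containing it form a connected subtree. Here edge (4,5) lies in no bag, so the decomposition is invalid.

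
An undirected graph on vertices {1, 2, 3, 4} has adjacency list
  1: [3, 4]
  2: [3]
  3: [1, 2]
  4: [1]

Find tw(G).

A width-1 tree decomposition is:
Bags: B1 = {1, 4}  B2 = {1, 3}  B3 = {2, 3}
Tree: B1–B2, B2–B3
The largest bag has 2 vertices, giving width 1; this decomposition certifies tw(G) ≤ 1. Any graph with an edge has treewidth ≥ 1, and G has the edge 4–1. Combining the bounds, tw(G) = 1.

1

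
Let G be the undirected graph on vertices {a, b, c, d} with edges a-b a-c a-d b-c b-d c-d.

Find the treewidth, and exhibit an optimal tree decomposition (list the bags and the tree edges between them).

Treewidth 3.
One such decomposition:
Bags: B1 = {a, b, c, d}
Tree: (single bag)

With just one bag of size 4, the width is 4 − 1 = 3, so tw(G) ≤ 3. For the lower bound, the 4 vertices {a, b, c, d} are pairwise adjacent, and any tree decomposition puts a clique entirely inside one bag — forcing width ≥ 3. Therefore the treewidth is 3.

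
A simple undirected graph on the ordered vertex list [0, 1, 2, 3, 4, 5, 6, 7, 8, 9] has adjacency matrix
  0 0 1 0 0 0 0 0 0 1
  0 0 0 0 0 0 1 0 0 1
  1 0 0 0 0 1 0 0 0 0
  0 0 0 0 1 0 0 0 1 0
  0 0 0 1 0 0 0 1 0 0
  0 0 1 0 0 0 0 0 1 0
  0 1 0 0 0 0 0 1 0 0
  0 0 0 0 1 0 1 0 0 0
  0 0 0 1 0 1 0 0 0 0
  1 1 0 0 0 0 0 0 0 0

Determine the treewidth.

2

A width-2 tree decomposition is:
Bags: B1 = {0, 2, 5}  B2 = {0, 5, 8}  B3 = {0, 3, 8}  B4 = {0, 3, 4}  B5 = {0, 4, 7}  B6 = {0, 6, 7}  B7 = {0, 1, 6}  B8 = {0, 1, 9}
Tree: B1–B2, B2–B3, B3–B4, B4–B5, B5–B6, B6–B7, B7–B8
Each bag holds 3 vertices, so the decomposition has width 2, which upper-bounds the treewidth. Since 0–2–5–8–3–4–7–6–1–9–0 is a cycle in G, G is not acyclic. Forests are exactly the graphs of treewidth ≤ 1, so tw(G) ≥ 2. Therefore the treewidth is 2.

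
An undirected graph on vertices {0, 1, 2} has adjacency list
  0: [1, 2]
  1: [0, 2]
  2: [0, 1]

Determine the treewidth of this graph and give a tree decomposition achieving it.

Treewidth 2.
Bags: B1 = {0, 1, 2}
Tree: (single bag)

A single bag containing all 3 vertices is trivially a valid decomposition of width 2. For the lower bound, the 3 vertices {0, 1, 2} are pairwise adjacent, and any tree decomposition puts a clique entirely inside one bag — forcing width ≥ 2. Combining the bounds, tw(G) = 2.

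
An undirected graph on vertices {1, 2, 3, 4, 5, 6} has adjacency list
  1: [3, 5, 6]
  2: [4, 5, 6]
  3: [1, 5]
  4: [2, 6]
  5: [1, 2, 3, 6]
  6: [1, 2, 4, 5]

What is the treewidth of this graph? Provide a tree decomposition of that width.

Each bag holds 3 vertices, so the decomposition has width 2, which upper-bounds the treewidth. On the other hand G contains the 3-clique {2, 4, 6}. A clique must lie in a single bag of any decomposition, so no decomposition can have width below 2. Therefore the treewidth is 2.

Treewidth 2.
One optimal decomposition is:
Bags: B1 = {2, 5, 6}  B2 = {2, 4, 6}  B3 = {1, 5, 6}  B4 = {1, 3, 5}
Tree: B1–B2, B1–B3, B3–B4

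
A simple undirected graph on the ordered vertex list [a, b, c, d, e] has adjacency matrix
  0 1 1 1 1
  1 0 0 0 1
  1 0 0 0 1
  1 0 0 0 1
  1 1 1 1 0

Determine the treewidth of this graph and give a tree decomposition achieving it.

Treewidth 2.
One optimal decomposition is:
Bags: B1 = {a, b, e}  B2 = {a, c, e}  B3 = {a, d, e}
Tree: B1–B2, B2–B3

Each bag holds 3 vertices, so the decomposition has width 2, which upper-bounds the treewidth. Conversely, {a, d, e} is a clique of size 3, and the vertices of any clique must share a bag in every tree decomposition; so some bag has ≥ 3 vertices and tw(G) ≥ 2. Hence tw(G) = 2 exactly.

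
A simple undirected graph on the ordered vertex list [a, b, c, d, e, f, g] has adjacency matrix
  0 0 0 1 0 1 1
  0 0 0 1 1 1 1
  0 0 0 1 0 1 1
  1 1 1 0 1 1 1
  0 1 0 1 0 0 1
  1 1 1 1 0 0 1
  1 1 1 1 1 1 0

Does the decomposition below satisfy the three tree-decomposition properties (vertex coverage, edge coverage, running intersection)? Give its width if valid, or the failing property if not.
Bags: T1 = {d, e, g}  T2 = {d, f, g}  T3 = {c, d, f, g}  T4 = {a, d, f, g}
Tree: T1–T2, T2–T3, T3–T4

A tree decomposition must satisfy three properties: every vertex lies in some bag; for every edge, both endpoints lie together in some bag; and for every vertex, the bags containing it form a connected subtree. Here vertex b appears in no bag, so the decomposition is invalid.

No — vertex b appears in no bag.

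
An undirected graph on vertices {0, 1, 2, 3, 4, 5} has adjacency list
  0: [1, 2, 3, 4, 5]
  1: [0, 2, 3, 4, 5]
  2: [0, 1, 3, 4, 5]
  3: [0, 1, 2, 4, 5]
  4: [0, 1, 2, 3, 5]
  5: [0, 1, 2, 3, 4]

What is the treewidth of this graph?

A width-5 tree decomposition is:
Bags: B1 = {0, 1, 2, 3, 4, 5}
Tree: (single bag)
With just one bag of size 6, the width is 6 − 1 = 5, so tw(G) ≤ 5. For the lower bound, the 6 vertices {0, 1, 2, 3, 4, 5} are pairwise adjacent, and any tree decomposition puts a clique entirely inside one bag — forcing width ≥ 5. Combining the bounds, tw(G) = 5.

5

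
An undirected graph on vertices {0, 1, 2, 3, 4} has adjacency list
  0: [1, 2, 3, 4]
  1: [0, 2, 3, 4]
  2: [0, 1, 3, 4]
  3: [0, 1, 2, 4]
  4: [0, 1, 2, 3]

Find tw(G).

4

A width-4 tree decomposition is:
Bags: B1 = {0, 1, 2, 3, 4}
Tree: (single bag)
With just one bag of size 5, the width is 5 − 1 = 4, so tw(G) ≤ 4. Conversely, {0, 1, 2, 3, 4} is a clique of size 5, and the vertices of any clique must share a bag in every tree decomposition; so some bag has ≥ 5 vertices and tw(G) ≥ 4. Hence tw(G) = 4 exactly.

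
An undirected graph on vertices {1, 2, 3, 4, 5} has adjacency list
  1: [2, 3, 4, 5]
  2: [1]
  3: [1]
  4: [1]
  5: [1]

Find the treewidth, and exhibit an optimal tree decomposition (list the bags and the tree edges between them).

Treewidth 1.
One such decomposition:
Bags: B1 = {1, 2}  B2 = {1, 5}  B3 = {1, 4}  B4 = {1, 3}
Tree: B1–B2, B1–B3, B1–B4

Every bag has size at most 2, so the width is 2 − 1 = 1 and tw(G) ≤ 1. G has an edge, so its treewidth is at least 1. Therefore the treewidth is 1.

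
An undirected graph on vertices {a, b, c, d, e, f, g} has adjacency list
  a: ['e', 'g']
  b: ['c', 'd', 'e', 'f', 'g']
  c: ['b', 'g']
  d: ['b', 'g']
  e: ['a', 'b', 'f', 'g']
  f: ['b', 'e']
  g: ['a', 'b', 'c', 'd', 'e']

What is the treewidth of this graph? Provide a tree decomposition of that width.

The largest bag has 3 vertices, giving width 2; this decomposition certifies tw(G) ≤ 2. On the other hand G contains the 3-clique {a, e, g}. A clique must lie in a single bag of any decomposition, so no decomposition can have width below 2. Hence tw(G) = 2 exactly.

Treewidth 2.
Bags: B1 = {b, d, g}  B2 = {b, e, g}  B3 = {b, e, f}  B4 = {b, c, g}  B5 = {a, e, g}
Tree: B1–B2, B2–B3, B1–B4, B2–B5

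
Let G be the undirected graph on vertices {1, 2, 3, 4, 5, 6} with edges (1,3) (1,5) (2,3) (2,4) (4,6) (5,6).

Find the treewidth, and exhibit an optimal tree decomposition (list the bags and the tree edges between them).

Each bag holds 3 vertices, so the decomposition has width 2, which upper-bounds the treewidth. The edges 5–1–3–2–4–6–5 form a cycle, so G is not a tree and its treewidth is at least 2. Combining the bounds, tw(G) = 2.

Treewidth 2.
One optimal decomposition is:
Bags: B1 = {1, 3, 5}  B2 = {2, 3, 5}  B3 = {2, 4, 5}  B4 = {4, 5, 6}
Tree: B1–B2, B2–B3, B3–B4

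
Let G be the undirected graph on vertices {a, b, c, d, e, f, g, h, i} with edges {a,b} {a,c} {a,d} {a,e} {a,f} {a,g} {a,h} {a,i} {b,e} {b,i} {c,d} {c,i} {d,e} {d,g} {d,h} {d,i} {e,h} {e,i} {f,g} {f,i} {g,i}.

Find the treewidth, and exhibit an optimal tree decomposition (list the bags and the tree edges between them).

Treewidth 3.
One optimal decomposition is:
Bags: B1 = {a, c, d, i}  B2 = {a, d, g, i}  B3 = {a, d, e, i}  B4 = {a, f, g, i}  B5 = {a, d, e, h}  B6 = {a, b, e, i}
Tree: B1–B2, B2–B3, B2–B4, B3–B5, B3–B6

Every bag has size at most 4, so the width is 4 − 1 = 3 and tw(G) ≤ 3. On the other hand G contains the 4-clique {a, d, e, h}. A clique must lie in a single bag of any decomposition, so no decomposition can have width below 3. Combining the bounds, tw(G) = 3.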